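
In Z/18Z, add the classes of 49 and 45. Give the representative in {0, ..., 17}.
Reduce the summands first: 49 ≡ 13, 45 ≡ 9 (mod 18), so 49 + 45 ≡ 13 + 9 (mod 18). 13 + 9 = 22; 22 = 1·18 + 4, so (49 + 45) mod 18 = 4.

Final answer: 4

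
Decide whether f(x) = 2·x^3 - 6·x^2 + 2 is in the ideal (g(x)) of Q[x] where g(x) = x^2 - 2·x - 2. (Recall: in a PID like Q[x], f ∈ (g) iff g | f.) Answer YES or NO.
NO

In Q[x] the ideal (g) consists of all multiples of g, so f ∈ (g) iff g | f, i.e. iff the remainder of f on division by g is 0. Divide f by g (g is monic, so eliminate the leading term of the running remainder at each step):
  leading term 2·x^3: subtract (2·x)·g(x) = 2·x^3 - 4·x^2 - 4·x, leaving -2·x^2 + 4·x + 2
  leading term -2·x^2: subtract (-2)·g(x) = -2·x^2 + 4·x + 4, leaving -2
The remainder r(x) = -2 ≠ 0 (and deg r < deg g), so g ∤ f, i.e. f ∉ (g).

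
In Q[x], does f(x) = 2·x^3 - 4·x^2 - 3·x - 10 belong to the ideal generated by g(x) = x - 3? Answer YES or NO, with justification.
In Q[x] the ideal (g) consists of all multiples of g, so f ∈ (g) iff g | f, i.e. iff the remainder of f on division by g is 0. Divide f by g (g is monic, so eliminate the leading term of the running remainder at each step):
  leading term 2·x^3: subtract (2·x^2)·g(x) = 2·x^3 - 6·x^2, leaving 2·x^2 - 3·x - 10
  leading term 2·x^2: subtract (2·x)·g(x) = 2·x^2 - 6·x, leaving 3·x - 10
  leading term 3·x: subtract (3)·g(x) = 3·x - 9, leaving -1
The remainder r(x) = -1 ≠ 0 (and deg r < deg g), so g ∤ f, i.e. f ∉ (g).

Final answer: NO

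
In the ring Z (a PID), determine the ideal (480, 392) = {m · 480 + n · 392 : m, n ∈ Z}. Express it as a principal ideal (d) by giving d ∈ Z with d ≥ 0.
In the PID Z, (a, b) is generated by gcd(a, b). Compute gcd(480, 392) with the extended Euclidean algorithm, tracking rows (r, s, t) with s·480 + t·392 = r:
  row A: (480, 1, 0)   [1·480 + 0·392 = 480]
  row B: (392, 0, 1)   [0·480 + 1·392 = 392]
  480 = 1·392 + 88   → row C = row A − 1·row B = (88, 1, −1)   [check: 1·480 − 1·392 = 88]
  392 = 4·88 + 40   → row D = row B − 4·row C = (40, −4, 5)   [check: −4·480 + 5·392 = 40]
  88 = 2·40 + 8   → row E = row C − 2·row D = (8, 9, −11)   [check: 9·480 − 11·392 = 8]
  40 = 5·8 + 0   → remainder 0, stop. gcd = 8 (last nonzero row E).
So gcd(480, 392) = 8, with Bézout identity 9·480 − 11·392 = 8. Containment (⊇): the Bézout identity exhibits 8 as an element of (480, 392), giving (8) ⊆ (480, 392). Containment (⊆): since 8 | 480 and 8 | 392 (480 = 8·60, 392 = 8·49), every Z-linear combination of 480 and 392 is divisible by 8, so (480, 392) ⊆ (8). Therefore (480, 392) = (8), d = 8.

Final answer: (480, 392) = (8); d = 8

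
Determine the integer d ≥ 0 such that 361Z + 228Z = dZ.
In the PID Z, (a, b) is generated by gcd(a, b). Compute gcd(361, 228) with the extended Euclidean algorithm, tracking rows (r, s, t) with s·361 + t·228 = r:
  row A: (361, 1, 0)   [1·361 + 0·228 = 361]
  row B: (228, 0, 1)   [0·361 + 1·228 = 228]
  361 = 1·228 + 133   → row C = row A − 1·row B = (133, 1, −1)   [check: 1·361 − 1·228 = 133]
  228 = 1·133 + 95   → row D = row B − 1·row C = (95, −1, 2)   [check: −1·361 + 2·228 = 95]
  133 = 1·95 + 38   → row E = row C − 1·row D = (38, 2, −3)   [check: 2·361 − 3·228 = 38]
  95 = 2·38 + 19   → row F = row D − 2·row E = (19, −5, 8)   [check: −5·361 + 8·228 = 19]
  38 = 2·19 + 0   → remainder 0, stop. gcd = 19 (last nonzero row F).
So gcd(361, 228) = 19, with Bézout identity −5·361 + 8·228 = 19. Containment (⊇): the Bézout identity exhibits 19 as an element of (361, 228), giving (19) ⊆ (361, 228). Containment (⊆): since 19 | 361 and 19 | 228 (361 = 19·19, 228 = 19·12), every Z-linear combination of 361 and 228 is divisible by 19, so (361, 228) ⊆ (19). Therefore (361, 228) = (19), d = 19.

Final answer: (361, 228) = (19); d = 19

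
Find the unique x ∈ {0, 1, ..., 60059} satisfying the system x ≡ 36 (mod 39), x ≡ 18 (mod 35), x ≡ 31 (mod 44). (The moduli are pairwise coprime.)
x ≡ 22383 (mod 60060); the representative in [0, 60060) is 22383

The moduli 39, 35, 44 are pairwise coprime, so by the CRT there is a unique solution mod 39·35·44 = 60060.
Solve by successive substitution. Start with x ≡ 36 (mod 39).
  Combine with x ≡ 18 (mod 35): write x = 36 + 39·t and require 36 + 39·t ≡ 18 (mod 35), i.e. 39·t ≡ 18 − 36 ≡ 17 (mod 35). Since 39^(−1) ≡ 9 (mod 35) (39 ≡ 4 (mod 35)), t ≡ 9·17 ≡ 13 (mod 35). So x ≡ 36 + 39·13 = 543 (mod 1365).
  Combine with x ≡ 31 (mod 44): write x = 543 + 1365·t and require 543 + 1365·t ≡ 31 (mod 44), i.e. 1365·t ≡ 31 − 543 ≡ 16 (mod 44). Since 1365^(−1) ≡ 1 (mod 44) (1365 ≡ 1 (mod 44)), t ≡ 1·16 ≡ 16 (mod 44). So x ≡ 543 + 1365·16 = 22383 (mod 60060).
Unique solution in [0, 60060): x = 22383.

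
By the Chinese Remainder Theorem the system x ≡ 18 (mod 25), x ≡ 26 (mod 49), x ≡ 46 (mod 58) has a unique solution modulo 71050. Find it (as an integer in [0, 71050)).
x ≡ 46968 (mod 71050); the representative in [0, 71050) is 46968

The moduli 25, 49, 58 are pairwise coprime, so by the CRT there is a unique solution mod 25·49·58 = 71050.
Solve by successive substitution. Start with x ≡ 18 (mod 25).
  Combine with x ≡ 26 (mod 49): write x = 18 + 25·t and require 18 + 25·t ≡ 26 (mod 49), i.e. 25·t ≡ 26 − 18 ≡ 8 (mod 49). Since 25^(−1) ≡ 2 (mod 49), t ≡ 2·8 ≡ 16 (mod 49). So x ≡ 18 + 25·16 = 418 (mod 1225).
  Combine with x ≡ 46 (mod 58): write x = 418 + 1225·t and require 418 + 1225·t ≡ 46 (mod 58), i.e. 1225·t ≡ 46 − 418 ≡ 34 (mod 58). Since 1225^(−1) ≡ 25 (mod 58) (1225 ≡ 7 (mod 58)), t ≡ 25·34 ≡ 38 (mod 58). So x ≡ 418 + 1225·38 = 46968 (mod 71050).
Unique solution in [0, 71050): x = 46968.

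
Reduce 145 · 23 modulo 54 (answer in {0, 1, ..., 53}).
41

Reduce the factors first: 145 ≡ 37 (mod 54), so 145 · 23 ≡ 37 · 23 (mod 54). 37 · 23 = 851. Dividing by 54: 851 = 15·54 + 41. So (145 · 23) mod 54 = 41.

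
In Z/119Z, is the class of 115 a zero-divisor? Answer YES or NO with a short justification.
gcd(115, 119) = 1, so 115 is a unit in Z/119Z (it has a multiplicative inverse). A unit cannot be a zero-divisor: if 115·b ≡ 0 then multiplying both sides by 115^(−1) gives b ≡ 0. So 115 is not a zero-divisor.

Final answer: NO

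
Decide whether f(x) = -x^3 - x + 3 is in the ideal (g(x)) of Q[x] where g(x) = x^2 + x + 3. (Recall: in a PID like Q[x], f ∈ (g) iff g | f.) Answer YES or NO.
NO

In Q[x] the ideal (g) consists of all multiples of g, so f ∈ (g) iff g | f, i.e. iff the remainder of f on division by g is 0. Divide f by g (g is monic, so eliminate the leading term of the running remainder at each step):
  leading term -x^3: subtract (-x)·g(x) = -x^3 - x^2 - 3·x, leaving x^2 + 2·x + 3
  leading term x^2: subtract (1)·g(x) = x^2 + x + 3, leaving x
The remainder r(x) = x ≠ 0 (and deg r < deg g), so g ∤ f, i.e. f ∉ (g).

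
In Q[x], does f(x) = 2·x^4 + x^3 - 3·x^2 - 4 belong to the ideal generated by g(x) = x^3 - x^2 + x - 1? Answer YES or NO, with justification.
NO

In Q[x] the ideal (g) consists of all multiples of g, so f ∈ (g) iff g | f, i.e. iff the remainder of f on division by g is 0. Divide f by g (g is monic, so eliminate the leading term of the running remainder at each step):
  leading term 2·x^4: subtract (2·x)·g(x) = 2·x^4 - 2·x^3 + 2·x^2 - 2·x, leaving 3·x^3 - 5·x^2 + 2·x - 4
  leading term 3·x^3: subtract (3)·g(x) = 3·x^3 - 3·x^2 + 3·x - 3, leaving -2·x^2 - x - 1
The remainder r(x) = -2·x^2 - x - 1 ≠ 0 (and deg r < deg g), so g ∤ f, i.e. f ∉ (g).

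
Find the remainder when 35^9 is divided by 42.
35

Use repeated squaring. Binary(9) = 1001. Walk through the bits of the exponent 9 left-to-right: at each bit after the leading one, square the running value, then multiply by 35 if the bit is 1 (always reducing mod 42):
  bit 1 = 1 (leading): start with 35.
  bit 2 = 0: square 35^2 = 1225 ≡ 7 (mod 42).
  bit 3 = 0: square 7^2 = 49 ≡ 7 (mod 42).
  bit 4 = 1: square 7^2 = 49 ≡ 7; bit is 1, so multiply 7·35 = 245 ≡ 35 (mod 42).
Final value: 35^9 ≡ 35 (mod 42).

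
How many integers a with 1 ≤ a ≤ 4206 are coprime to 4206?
1400

The number of a ∈ {1, ..., 4206} with gcd(a, 4206) = 1 is by definition Euler's totient φ(4206). φ is multiplicative, with φ(p^e) = p^e − p^(e−1). Factorise 4206 = 2 · 3 · 701. Then
  φ(4206) = (2 − 1) · (3 − 1) · (701 − 1) = 1 · 2 · 700 = 1400.
So there are 1400 such integers.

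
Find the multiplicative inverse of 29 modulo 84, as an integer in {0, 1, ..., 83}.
Apply the extended Euclidean algorithm to (84, 29), tracking rows (r, s, t) with s·84 + t·29 = r. Each division r_prev = q·r_cur + r_new produces the new row as (previous row) − q·(current row):
  row A: (84, 1, 0)   [1·84 + 0·29 = 84]
  row B: (29, 0, 1)   [0·84 + 1·29 = 29]
  84 = 2·29 + 26   → row C = row A − 2·row B = (26, 1, −2)   [check: 1·84 − 2·29 = 26]
  29 = 1·26 + 3   → row D = row B − 1·row C = (3, −1, 3)   [check: −1·84 + 3·29 = 3]
  26 = 8·3 + 2   → row E = row C − 8·row D = (2, 9, −26)   [check: 9·84 − 26·29 = 2]
  3 = 1·2 + 1   → row F = row D − 1·row E = (1, −10, 29)   [check: −10·84 + 29·29 = 1]
  2 = 2·1 + 0   → remainder 0, stop. gcd = 1 (last nonzero row F).
The gcd is 1, so 29 is invertible mod 84. The last nonzero row gives −10·84 + 29·29 = 1, so t = 29. So 29^(−1) ≡ 29 (mod 84). Verify: 29 · 29 = 841 ≡ 1 (mod 84). ✓

Final answer: 29^(−1) ≡ 29 (mod 84)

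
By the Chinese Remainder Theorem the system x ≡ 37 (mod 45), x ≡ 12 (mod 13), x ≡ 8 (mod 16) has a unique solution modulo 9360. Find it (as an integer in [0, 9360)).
The moduli 45, 13, 16 are pairwise coprime, so by the CRT there is a unique solution mod 45·13·16 = 9360.
Solve by successive substitution. Start with x ≡ 37 (mod 45).
  Combine with x ≡ 12 (mod 13): write x = 37 + 45·t and require 37 + 45·t ≡ 12 (mod 13), i.e. 45·t ≡ 12 − 37 ≡ 1 (mod 13). Since 45^(−1) ≡ 11 (mod 13) (45 ≡ 6 (mod 13)), t ≡ 11·1 ≡ 11 (mod 13). So x ≡ 37 + 45·11 = 532 (mod 585).
  Combine with x ≡ 8 (mod 16): write x = 532 + 585·t and require 532 + 585·t ≡ 8 (mod 16), i.e. 585·t ≡ 8 − 532 ≡ 4 (mod 16). Since 585^(−1) ≡ 9 (mod 16) (585 ≡ 9 (mod 16)), t ≡ 9·4 ≡ 4 (mod 16). So x ≡ 532 + 585·4 = 2872 (mod 9360).
Unique solution in [0, 9360): x = 2872.

Final answer: x ≡ 2872 (mod 9360); the representative in [0, 9360) is 2872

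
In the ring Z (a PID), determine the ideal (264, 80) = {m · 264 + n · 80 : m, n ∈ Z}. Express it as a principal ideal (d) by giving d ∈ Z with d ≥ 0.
In the PID Z, (a, b) is generated by gcd(a, b). Compute gcd(264, 80) with the extended Euclidean algorithm, tracking rows (r, s, t) with s·264 + t·80 = r:
  row A: (264, 1, 0)   [1·264 + 0·80 = 264]
  row B: (80, 0, 1)   [0·264 + 1·80 = 80]
  264 = 3·80 + 24   → row C = row A − 3·row B = (24, 1, −3)   [check: 1·264 − 3·80 = 24]
  80 = 3·24 + 8   → row D = row B − 3·row C = (8, −3, 10)   [check: −3·264 + 10·80 = 8]
  24 = 3·8 + 0   → remainder 0, stop. gcd = 8 (last nonzero row D).
So gcd(264, 80) = 8, with Bézout identity −3·264 + 10·80 = 8. Containment (⊇): the Bézout identity exhibits 8 as an element of (264, 80), giving (8) ⊆ (264, 80). Containment (⊆): since 8 | 264 and 8 | 80 (264 = 8·33, 80 = 8·10), every Z-linear combination of 264 and 80 is divisible by 8, so (264, 80) ⊆ (8). Therefore (264, 80) = (8), d = 8.

Final answer: (264, 80) = (8); d = 8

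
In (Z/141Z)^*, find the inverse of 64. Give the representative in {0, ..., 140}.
64^(−1) ≡ 130 (mod 141)

Apply the extended Euclidean algorithm to (141, 64), tracking rows (r, s, t) with s·141 + t·64 = r. Each division r_prev = q·r_cur + r_new produces the new row as (previous row) − q·(current row):
  row A: (141, 1, 0)   [1·141 + 0·64 = 141]
  row B: (64, 0, 1)   [0·141 + 1·64 = 64]
  141 = 2·64 + 13   → row C = row A − 2·row B = (13, 1, −2)   [check: 1·141 − 2·64 = 13]
  64 = 4·13 + 12   → row D = row B − 4·row C = (12, −4, 9)   [check: −4·141 + 9·64 = 12]
  13 = 1·12 + 1   → row E = row C − 1·row D = (1, 5, −11)   [check: 5·141 − 11·64 = 1]
  12 = 12·1 + 0   → remainder 0, stop. gcd = 1 (last nonzero row E).
The gcd is 1, so 64 is invertible mod 141. The last nonzero row gives 5·141 − 11·64 = 1, so t = −11. So 64^(−1) ≡ −11 ≡ 130 (mod 141). Verify: 64 · 130 = 8320 ≡ 1 (mod 141). ✓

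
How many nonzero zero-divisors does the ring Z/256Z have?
Z/256Z has 127 nonzero zero-divisors

In Z/256Z each nonzero element is either a unit (gcd with 256 is 1) or a zero-divisor (gcd > 1). The number of units is φ(256): factorise 256 = 2^8, so φ(256) = (2^8 − 2^7) = 128 = 128. The nonzero elements number 256 − 1 = 255. Hence the nonzero zero-divisors number 255 − 128 = 127.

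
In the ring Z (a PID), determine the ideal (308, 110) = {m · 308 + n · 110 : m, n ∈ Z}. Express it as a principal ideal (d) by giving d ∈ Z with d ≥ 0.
In the PID Z, (a, b) is generated by gcd(a, b). Compute gcd(308, 110) with the extended Euclidean algorithm, tracking rows (r, s, t) with s·308 + t·110 = r:
  row A: (308, 1, 0)   [1·308 + 0·110 = 308]
  row B: (110, 0, 1)   [0·308 + 1·110 = 110]
  308 = 2·110 + 88   → row C = row A − 2·row B = (88, 1, −2)   [check: 1·308 − 2·110 = 88]
  110 = 1·88 + 22   → row D = row B − 1·row C = (22, −1, 3)   [check: −1·308 + 3·110 = 22]
  88 = 4·22 + 0   → remainder 0, stop. gcd = 22 (last nonzero row D).
So gcd(308, 110) = 22, with Bézout identity −1·308 + 3·110 = 22. Containment (⊇): the Bézout identity exhibits 22 as an element of (308, 110), giving (22) ⊆ (308, 110). Containment (⊆): since 22 | 308 and 22 | 110 (308 = 22·14, 110 = 22·5), every Z-linear combination of 308 and 110 is divisible by 22, so (308, 110) ⊆ (22). Therefore (308, 110) = (22), d = 22.

Final answer: (308, 110) = (22); d = 22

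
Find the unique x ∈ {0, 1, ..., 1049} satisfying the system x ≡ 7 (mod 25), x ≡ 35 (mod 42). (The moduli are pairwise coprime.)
x ≡ 707 (mod 1050); the representative in [0, 1050) is 707

The moduli 25, 42 are pairwise coprime, so by the CRT there is a unique solution mod 25·42 = 1050.
Solve by successive substitution. Start with x ≡ 7 (mod 25).
  Combine with x ≡ 35 (mod 42): write x = 7 + 25·t and require 7 + 25·t ≡ 35 (mod 42), i.e. 25·t ≡ 35 − 7 ≡ 28 (mod 42). Since 25^(−1) ≡ 37 (mod 42), t ≡ 37·28 ≡ 28 (mod 42). So x ≡ 7 + 25·28 = 707 (mod 1050).
Unique solution in [0, 1050): x = 707.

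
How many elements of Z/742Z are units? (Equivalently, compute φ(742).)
Z/742Z has φ(742) = 312 units

An element a ∈ Z/742Z is a unit iff gcd(a, 742) = 1, so the number of units is φ(742). φ is multiplicative, with φ(p^e) = p^e − p^(e−1). Factorise 742 = 2 · 7 · 53. Then
  φ(742) = (2 − 1) · (7 − 1) · (53 − 1) = 1 · 6 · 52 = 312.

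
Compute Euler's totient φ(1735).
φ is multiplicative, with φ(p^e) = p^e − p^(e−1). Factorise 1735 = 5 · 347. Then
  φ(1735) = (5 − 1) · (347 − 1) = 4 · 346 = 1384.

Final answer: φ(1735) = 1384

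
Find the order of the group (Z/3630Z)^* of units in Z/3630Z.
|(Z/3630Z)^*| = 880

(Z/3630Z)^* consists of the classes a with gcd(a, 3630) = 1, so its order is φ(3630). φ is multiplicative, with φ(p^e) = p^e − p^(e−1). Factorise 3630 = 2 · 3 · 5 · 11^2. Then
  φ(3630) = (2 − 1) · (3 − 1) · (5 − 1) · (11^2 − 11^1) = 1 · 2 · 4 · 110 = 880.
Thus |(Z/3630Z)^*| = 880.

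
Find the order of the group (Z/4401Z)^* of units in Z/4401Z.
|(Z/4401Z)^*| = 2916

(Z/4401Z)^* consists of the classes a with gcd(a, 4401) = 1, so its order is φ(4401). φ is multiplicative, with φ(p^e) = p^e − p^(e−1). Factorise 4401 = 3^3 · 163. Then
  φ(4401) = (3^3 − 3^2) · (163 − 1) = 18 · 162 = 2916.
Thus |(Z/4401Z)^*| = 2916.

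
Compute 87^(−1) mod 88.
87^(−1) ≡ 87 (mod 88)

Apply the extended Euclidean algorithm to (88, 87), tracking rows (r, s, t) with s·88 + t·87 = r. Each division r_prev = q·r_cur + r_new produces the new row as (previous row) − q·(current row):
  row A: (88, 1, 0)   [1·88 + 0·87 = 88]
  row B: (87, 0, 1)   [0·88 + 1·87 = 87]
  88 = 1·87 + 1   → row C = row A − 1·row B = (1, 1, −1)   [check: 1·88 − 1·87 = 1]
  87 = 87·1 + 0   → remainder 0, stop. gcd = 1 (last nonzero row C).
The gcd is 1, so 87 is invertible mod 88. The last nonzero row gives 1·88 − 1·87 = 1, so t = −1. So 87^(−1) ≡ −1 ≡ 87 (mod 88). Verify: 87 · 87 = 7569 ≡ 1 (mod 88). ✓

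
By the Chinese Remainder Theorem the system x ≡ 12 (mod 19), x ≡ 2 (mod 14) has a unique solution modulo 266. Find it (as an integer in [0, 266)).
The moduli 19, 14 are pairwise coprime, so by the CRT there is a unique solution mod 19·14 = 266.
Solve by successive substitution. Start with x ≡ 12 (mod 19).
  Combine with x ≡ 2 (mod 14): write x = 12 + 19·t and require 12 + 19·t ≡ 2 (mod 14), i.e. 19·t ≡ 2 − 12 ≡ 4 (mod 14). Since 19^(−1) ≡ 3 (mod 14) (19 ≡ 5 (mod 14)), t ≡ 3·4 ≡ 12 (mod 14). So x ≡ 12 + 19·12 = 240 (mod 266).
Unique solution in [0, 266): x = 240.

Final answer: x ≡ 240 (mod 266); the representative in [0, 266) is 240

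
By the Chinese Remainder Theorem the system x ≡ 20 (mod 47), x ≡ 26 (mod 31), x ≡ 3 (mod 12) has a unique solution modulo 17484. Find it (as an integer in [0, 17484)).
x ≡ 16611 (mod 17484); the representative in [0, 17484) is 16611

The moduli 47, 31, 12 are pairwise coprime, so by the CRT there is a unique solution mod 47·31·12 = 17484.
Solve by successive substitution. Start with x ≡ 20 (mod 47).
  Combine with x ≡ 26 (mod 31): write x = 20 + 47·t and require 20 + 47·t ≡ 26 (mod 31), i.e. 47·t ≡ 26 − 20 ≡ 6 (mod 31). Since 47^(−1) ≡ 2 (mod 31) (47 ≡ 16 (mod 31)), t ≡ 2·6 ≡ 12 (mod 31). So x ≡ 20 + 47·12 = 584 (mod 1457).
  Combine with x ≡ 3 (mod 12): write x = 584 + 1457·t and require 584 + 1457·t ≡ 3 (mod 12), i.e. 1457·t ≡ 3 − 584 ≡ 7 (mod 12). Since 1457^(−1) ≡ 5 (mod 12) (1457 ≡ 5 (mod 12)), t ≡ 5·7 ≡ 11 (mod 12). So x ≡ 584 + 1457·11 = 16611 (mod 17484).
Unique solution in [0, 17484): x = 16611.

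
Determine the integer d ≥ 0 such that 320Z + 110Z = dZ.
(320, 110) = (10); d = 10

In the PID Z, (a, b) is generated by gcd(a, b). Compute gcd(320, 110) with the extended Euclidean algorithm, tracking rows (r, s, t) with s·320 + t·110 = r:
  row A: (320, 1, 0)   [1·320 + 0·110 = 320]
  row B: (110, 0, 1)   [0·320 + 1·110 = 110]
  320 = 2·110 + 100   → row C = row A − 2·row B = (100, 1, −2)   [check: 1·320 − 2·110 = 100]
  110 = 1·100 + 10   → row D = row B − 1·row C = (10, −1, 3)   [check: −1·320 + 3·110 = 10]
  100 = 10·10 + 0   → remainder 0, stop. gcd = 10 (last nonzero row D).
So gcd(320, 110) = 10, with Bézout identity −1·320 + 3·110 = 10. Containment (⊇): the Bézout identity exhibits 10 as an element of (320, 110), giving (10) ⊆ (320, 110). Containment (⊆): since 10 | 320 and 10 | 110 (320 = 10·32, 110 = 10·11), every Z-linear combination of 320 and 110 is divisible by 10, so (320, 110) ⊆ (10). Therefore (320, 110) = (10), d = 10.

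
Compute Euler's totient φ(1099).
φ(1099) = 936

φ is multiplicative, with φ(p^e) = p^e − p^(e−1). Factorise 1099 = 7 · 157. Then
  φ(1099) = (7 − 1) · (157 − 1) = 6 · 156 = 936.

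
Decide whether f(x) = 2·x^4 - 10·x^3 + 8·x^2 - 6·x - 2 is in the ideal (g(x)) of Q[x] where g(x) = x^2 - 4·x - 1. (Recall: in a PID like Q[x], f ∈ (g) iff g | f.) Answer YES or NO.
In Q[x] the ideal (g) consists of all multiples of g, so f ∈ (g) iff g | f, i.e. iff the remainder of f on division by g is 0. Divide f by g (g is monic, so eliminate the leading term of the running remainder at each step):
  leading term 2·x^4: subtract (2·x^2)·g(x) = 2·x^4 - 8·x^3 - 2·x^2, leaving -2·x^3 + 10·x^2 - 6·x - 2
  leading term -2·x^3: subtract (-2·x)·g(x) = -2·x^3 + 8·x^2 + 2·x, leaving 2·x^2 - 8·x - 2
  leading term 2·x^2: subtract (2)·g(x) = 2·x^2 - 8·x - 2, leaving 0
The remainder is 0, so f(x) = g(x) · h(x) with h(x) = 2·x^2 - 2·x + 2. Hence g | f, i.e. f ∈ (g).

Final answer: YES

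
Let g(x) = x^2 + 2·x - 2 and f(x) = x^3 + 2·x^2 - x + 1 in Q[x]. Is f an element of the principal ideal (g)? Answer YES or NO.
NO

In Q[x] the ideal (g) consists of all multiples of g, so f ∈ (g) iff g | f, i.e. iff the remainder of f on division by g is 0. Divide f by g (g is monic, so eliminate the leading term of the running remainder at each step):
  leading term x^3: subtract (x)·g(x) = x^3 + 2·x^2 - 2·x, leaving x + 1
The remainder r(x) = x + 1 ≠ 0 (and deg r < deg g), so g ∤ f, i.e. f ∉ (g).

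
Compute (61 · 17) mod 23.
2

Reduce the factors first: 61 ≡ 15 (mod 23), so 61 · 17 ≡ 15 · 17 (mod 23). 15 · 17 = 255. Dividing by 23: 255 = 11·23 + 2. So (61 · 17) mod 23 = 2.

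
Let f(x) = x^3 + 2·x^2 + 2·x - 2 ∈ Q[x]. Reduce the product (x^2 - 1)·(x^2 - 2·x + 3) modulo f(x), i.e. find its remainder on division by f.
a · b ≡ 8·x^2 + 12·x - 11 (mod f(x))

First multiply in Q[x] without reducing: a · b = x^4 - 2·x^3 + 2·x^2 + 2·x - 3. Now divide by f(x) = x^3 + 2·x^2 + 2·x - 2, eliminating the leading term at each step:
  leading term x^4: subtract (x)·f(x) = x^4 + 2·x^3 + 2·x^2 - 2·x, leaving -4·x^3 + 4·x - 3
  leading term -4·x^3: subtract (-4)·f(x) = -4·x^3 - 8·x^2 - 8·x + 8, leaving 8·x^2 + 12·x - 11
The degree is now < 3, so this is the remainder. Hence a · b ≡ 8·x^2 + 12·x - 11 in Q[x]/(f).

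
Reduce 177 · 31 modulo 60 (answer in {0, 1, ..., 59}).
Reduce the factors first: 177 ≡ 57 (mod 60), so 177 · 31 ≡ 57 · 31 (mod 60). 57 · 31 = 1767. Dividing by 60: 1767 = 29·60 + 27. So (177 · 31) mod 60 = 27.

Final answer: 27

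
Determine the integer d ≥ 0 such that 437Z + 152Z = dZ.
(437, 152) = (19); d = 19

In the PID Z, (a, b) is generated by gcd(a, b). Compute gcd(437, 152) with the extended Euclidean algorithm, tracking rows (r, s, t) with s·437 + t·152 = r:
  row A: (437, 1, 0)   [1·437 + 0·152 = 437]
  row B: (152, 0, 1)   [0·437 + 1·152 = 152]
  437 = 2·152 + 133   → row C = row A − 2·row B = (133, 1, −2)   [check: 1·437 − 2·152 = 133]
  152 = 1·133 + 19   → row D = row B − 1·row C = (19, −1, 3)   [check: −1·437 + 3·152 = 19]
  133 = 7·19 + 0   → remainder 0, stop. gcd = 19 (last nonzero row D).
So gcd(437, 152) = 19, with Bézout identity −1·437 + 3·152 = 19. Containment (⊇): the Bézout identity exhibits 19 as an element of (437, 152), giving (19) ⊆ (437, 152). Containment (⊆): since 19 | 437 and 19 | 152 (437 = 19·23, 152 = 19·8), every Z-linear combination of 437 and 152 is divisible by 19, so (437, 152) ⊆ (19). Therefore (437, 152) = (19), d = 19.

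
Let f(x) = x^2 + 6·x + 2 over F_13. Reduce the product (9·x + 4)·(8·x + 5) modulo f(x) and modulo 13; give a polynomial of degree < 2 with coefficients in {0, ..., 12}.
a · b ≡ 9·x + 6 (mod f(x))

Multiply as integer polynomials: a · b = 72·x^2 + 77·x + 20. Reducing coefficients mod 13: a · b ≡ 7·x^2 + 12·x + 7. Now divide by f(x) = x^2 + 6·x + 2 in F_13[x], eliminating the leading term at each step:
  leading term 7·x^2: subtract (7)·f(x) = 7·x^2 + 3·x + 1, leaving 9·x + 6 (coefficients mod 13)
The degree is now < 2, so this is the remainder. Hence a · b ≡ 9·x + 6 in F_13[x]/(f).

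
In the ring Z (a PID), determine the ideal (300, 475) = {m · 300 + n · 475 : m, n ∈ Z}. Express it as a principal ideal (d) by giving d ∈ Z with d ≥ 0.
(300, 475) = (25); d = 25

In the PID Z, (a, b) is generated by gcd(a, b). Compute gcd(475, 300) with the extended Euclidean algorithm, tracking rows (r, s, t) with s·475 + t·300 = r:
  row A: (475, 1, 0)   [1·475 + 0·300 = 475]
  row B: (300, 0, 1)   [0·475 + 1·300 = 300]
  475 = 1·300 + 175   → row C = row A − 1·row B = (175, 1, −1)   [check: 1·475 − 1·300 = 175]
  300 = 1·175 + 125   → row D = row B − 1·row C = (125, −1, 2)   [check: −1·475 + 2·300 = 125]
  175 = 1·125 + 50   → row E = row C − 1·row D = (50, 2, −3)   [check: 2·475 − 3·300 = 50]
  125 = 2·50 + 25   → row F = row D − 2·row E = (25, −5, 8)   [check: −5·475 + 8·300 = 25]
  50 = 2·25 + 0   → remainder 0, stop. gcd = 25 (last nonzero row F).
So gcd(300, 475) = 25, with Bézout identity −5·475 + 8·300 = 25. Containment (⊇): the Bézout identity exhibits 25 as an element of (300, 475), giving (25) ⊆ (300, 475). Containment (⊆): since 25 | 300 and 25 | 475 (300 = 25·12, 475 = 25·19), every Z-linear combination of 300 and 475 is divisible by 25, so (300, 475) ⊆ (25). Therefore (300, 475) = (25), d = 25.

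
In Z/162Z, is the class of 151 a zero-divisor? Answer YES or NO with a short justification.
gcd(151, 162) = 1, so 151 is a unit in Z/162Z (it has a multiplicative inverse). A unit cannot be a zero-divisor: if 151·b ≡ 0 then multiplying both sides by 151^(−1) gives b ≡ 0. So 151 is not a zero-divisor.

Final answer: NO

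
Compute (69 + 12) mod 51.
Reduce the summands first: 69 ≡ 18 (mod 51), so 69 + 12 ≡ 18 + 12 (mod 51). 18 + 12 = 30; 30 = 0·51 + 30, so (69 + 12) mod 51 = 30.

Final answer: 30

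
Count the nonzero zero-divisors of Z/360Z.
In Z/360Z each nonzero element is either a unit (gcd with 360 is 1) or a zero-divisor (gcd > 1). The number of units is φ(360): factorise 360 = 2^3 · 3^2 · 5, so φ(360) = (2^3 − 2^2) · (3^2 − 3^1) · (5 − 1) = 4 · 6 · 4 = 96. The nonzero elements number 360 − 1 = 359. Hence the nonzero zero-divisors number 359 − 96 = 263.

Final answer: Z/360Z has 263 nonzero zero-divisors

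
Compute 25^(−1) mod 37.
25^(−1) ≡ 3 (mod 37)

Apply the extended Euclidean algorithm to (37, 25), tracking rows (r, s, t) with s·37 + t·25 = r. Each division r_prev = q·r_cur + r_new produces the new row as (previous row) − q·(current row):
  row A: (37, 1, 0)   [1·37 + 0·25 = 37]
  row B: (25, 0, 1)   [0·37 + 1·25 = 25]
  37 = 1·25 + 12   → row C = row A − 1·row B = (12, 1, −1)   [check: 1·37 − 1·25 = 12]
  25 = 2·12 + 1   → row D = row B − 2·row C = (1, −2, 3)   [check: −2·37 + 3·25 = 1]
  12 = 12·1 + 0   → remainder 0, stop. gcd = 1 (last nonzero row D).
The gcd is 1, so 25 is invertible mod 37. The last nonzero row gives −2·37 + 3·25 = 1, so t = 3. So 25^(−1) ≡ 3 (mod 37). Verify: 25 · 3 = 75 ≡ 1 (mod 37). ✓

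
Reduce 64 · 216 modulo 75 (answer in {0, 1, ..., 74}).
24

Reduce the factors first: 216 ≡ 66 (mod 75), so 64 · 216 ≡ 64 · 66 (mod 75). 64 · 66 = 4224. Dividing by 75: 4224 = 56·75 + 24. So (64 · 216) mod 75 = 24.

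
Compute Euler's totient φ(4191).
φ(4191) = 2520

φ is multiplicative, with φ(p^e) = p^e − p^(e−1). Factorise 4191 = 3 · 11 · 127. Then
  φ(4191) = (3 − 1) · (11 − 1) · (127 − 1) = 2 · 10 · 126 = 2520.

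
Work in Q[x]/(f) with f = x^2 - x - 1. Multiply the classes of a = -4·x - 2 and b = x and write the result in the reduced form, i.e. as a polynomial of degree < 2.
a · b ≡ -6·x - 4 (mod f(x))

First multiply in Q[x] without reducing: a · b = -4·x^2 - 2·x. Now divide by f(x) = x^2 - x - 1, eliminating the leading term at each step:
  leading term -4·x^2: subtract (-4)·f(x) = -4·x^2 + 4·x + 4, leaving -6·x - 4
The degree is now < 2, so this is the remainder. Hence a · b ≡ -6·x - 4 in Q[x]/(f).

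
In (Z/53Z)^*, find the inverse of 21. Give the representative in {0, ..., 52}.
Apply the extended Euclidean algorithm to (53, 21), tracking rows (r, s, t) with s·53 + t·21 = r. Each division r_prev = q·r_cur + r_new produces the new row as (previous row) − q·(current row):
  row A: (53, 1, 0)   [1·53 + 0·21 = 53]
  row B: (21, 0, 1)   [0·53 + 1·21 = 21]
  53 = 2·21 + 11   → row C = row A − 2·row B = (11, 1, −2)   [check: 1·53 − 2·21 = 11]
  21 = 1·11 + 10   → row D = row B − 1·row C = (10, −1, 3)   [check: −1·53 + 3·21 = 10]
  11 = 1·10 + 1   → row E = row C − 1·row D = (1, 2, −5)   [check: 2·53 − 5·21 = 1]
  10 = 10·1 + 0   → remainder 0, stop. gcd = 1 (last nonzero row E).
The gcd is 1, so 21 is invertible mod 53. The last nonzero row gives 2·53 − 5·21 = 1, so t = −5. So 21^(−1) ≡ −5 ≡ 48 (mod 53). Verify: 21 · 48 = 1008 ≡ 1 (mod 53). ✓

Final answer: 21^(−1) ≡ 48 (mod 53)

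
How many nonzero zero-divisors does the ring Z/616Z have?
Z/616Z has 375 nonzero zero-divisors

In Z/616Z each nonzero element is either a unit (gcd with 616 is 1) or a zero-divisor (gcd > 1). The number of units is φ(616): factorise 616 = 2^3 · 7 · 11, so φ(616) = (2^3 − 2^2) · (7 − 1) · (11 − 1) = 4 · 6 · 10 = 240. The nonzero elements number 616 − 1 = 615. Hence the nonzero zero-divisors number 615 − 240 = 375.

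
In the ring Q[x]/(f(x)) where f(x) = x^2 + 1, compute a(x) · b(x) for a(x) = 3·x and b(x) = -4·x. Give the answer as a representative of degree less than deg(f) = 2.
a · b ≡ 12 (mod f(x))

First multiply in Q[x] without reducing: a · b = -12·x^2. Now divide by f(x) = x^2 + 1, eliminating the leading term at each step:
  leading term -12·x^2: subtract (-12)·f(x) = -12·x^2 - 12, leaving 12
The degree is now < 2, so this is the remainder. Hence a · b ≡ 12 in Q[x]/(f).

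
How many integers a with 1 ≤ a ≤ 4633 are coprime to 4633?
4480

The number of a ∈ {1, ..., 4633} with gcd(a, 4633) = 1 is by definition Euler's totient φ(4633). φ is multiplicative, with φ(p^e) = p^e − p^(e−1). Factorise 4633 = 41 · 113. Then
  φ(4633) = (41 − 1) · (113 − 1) = 40 · 112 = 4480.
So there are 4480 such integers.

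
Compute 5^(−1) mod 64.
Apply the extended Euclidean algorithm to (64, 5), tracking rows (r, s, t) with s·64 + t·5 = r. Each division r_prev = q·r_cur + r_new produces the new row as (previous row) − q·(current row):
  row A: (64, 1, 0)   [1·64 + 0·5 = 64]
  row B: (5, 0, 1)   [0·64 + 1·5 = 5]
  64 = 12·5 + 4   → row C = row A − 12·row B = (4, 1, −12)   [check: 1·64 − 12·5 = 4]
  5 = 1·4 + 1   → row D = row B − 1·row C = (1, −1, 13)   [check: −1·64 + 13·5 = 1]
  4 = 4·1 + 0   → remainder 0, stop. gcd = 1 (last nonzero row D).
The gcd is 1, so 5 is invertible mod 64. The last nonzero row gives −1·64 + 13·5 = 1, so t = 13. So 5^(−1) ≡ 13 (mod 64). Verify: 5 · 13 = 65 ≡ 1 (mod 64). ✓

Final answer: 5^(−1) ≡ 13 (mod 64)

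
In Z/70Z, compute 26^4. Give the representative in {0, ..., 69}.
16

Use repeated squaring. Binary(4) = 100. Walk through the bits of the exponent 4 left-to-right: at each bit after the leading one, square the running value, then multiply by 26 if the bit is 1 (always reducing mod 70):
  bit 1 = 1 (leading): start with 26.
  bit 2 = 0: square 26^2 = 676 ≡ 46 (mod 70).
  bit 3 = 0: square 46^2 = 2116 ≡ 16 (mod 70).
Final value: 26^4 ≡ 16 (mod 70).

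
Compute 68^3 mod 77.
Use repeated squaring. Binary(3) = 11. Walk through the bits of the exponent 3 left-to-right: at each bit after the leading one, square the running value, then multiply by 68 if the bit is 1 (always reducing mod 77):
  bit 1 = 1 (leading): start with 68.
  bit 2 = 1: square 68^2 = 4624 ≡ 4; bit is 1, so multiply 4·68 = 272 ≡ 41 (mod 77).
Final value: 68^3 ≡ 41 (mod 77).

Final answer: 41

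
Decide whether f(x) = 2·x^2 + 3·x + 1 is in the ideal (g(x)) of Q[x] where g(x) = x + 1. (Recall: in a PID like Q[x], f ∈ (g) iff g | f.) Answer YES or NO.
In Q[x] the ideal (g) consists of all multiples of g, so f ∈ (g) iff g | f, i.e. iff the remainder of f on division by g is 0. Divide f by g (g is monic, so eliminate the leading term of the running remainder at each step):
  leading term 2·x^2: subtract (2·x)·g(x) = 2·x^2 + 2·x, leaving x + 1
  leading term x: subtract (1)·g(x) = x + 1, leaving 0
The remainder is 0, so f(x) = g(x) · h(x) with h(x) = 2·x + 1. Hence g | f, i.e. f ∈ (g).

Final answer: YES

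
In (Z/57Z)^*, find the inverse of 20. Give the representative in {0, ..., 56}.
Apply the extended Euclidean algorithm to (57, 20), tracking rows (r, s, t) with s·57 + t·20 = r. Each division r_prev = q·r_cur + r_new produces the new row as (previous row) − q·(current row):
  row A: (57, 1, 0)   [1·57 + 0·20 = 57]
  row B: (20, 0, 1)   [0·57 + 1·20 = 20]
  57 = 2·20 + 17   → row C = row A − 2·row B = (17, 1, −2)   [check: 1·57 − 2·20 = 17]
  20 = 1·17 + 3   → row D = row B − 1·row C = (3, −1, 3)   [check: −1·57 + 3·20 = 3]
  17 = 5·3 + 2   → row E = row C − 5·row D = (2, 6, −17)   [check: 6·57 − 17·20 = 2]
  3 = 1·2 + 1   → row F = row D − 1·row E = (1, −7, 20)   [check: −7·57 + 20·20 = 1]
  2 = 2·1 + 0   → remainder 0, stop. gcd = 1 (last nonzero row F).
The gcd is 1, so 20 is invertible mod 57. The last nonzero row gives −7·57 + 20·20 = 1, so t = 20. So 20^(−1) ≡ 20 (mod 57). Verify: 20 · 20 = 400 ≡ 1 (mod 57). ✓

Final answer: 20^(−1) ≡ 20 (mod 57)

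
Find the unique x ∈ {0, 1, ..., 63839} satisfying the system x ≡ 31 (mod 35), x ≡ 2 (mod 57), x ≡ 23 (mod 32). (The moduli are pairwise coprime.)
The moduli 35, 57, 32 are pairwise coprime, so by the CRT there is a unique solution mod 35·57·32 = 63840.
Solve by successive substitution. Start with x ≡ 31 (mod 35).
  Combine with x ≡ 2 (mod 57): write x = 31 + 35·t and require 31 + 35·t ≡ 2 (mod 57), i.e. 35·t ≡ 2 − 31 ≡ 28 (mod 57). Since 35^(−1) ≡ 44 (mod 57), t ≡ 44·28 ≡ 35 (mod 57). So x ≡ 31 + 35·35 = 1256 (mod 1995).
  Combine with x ≡ 23 (mod 32): write x = 1256 + 1995·t and require 1256 + 1995·t ≡ 23 (mod 32), i.e. 1995·t ≡ 23 − 1256 ≡ 15 (mod 32). Since 1995^(−1) ≡ 3 (mod 32) (1995 ≡ 11 (mod 32)), t ≡ 3·15 ≡ 13 (mod 32). So x ≡ 1256 + 1995·13 = 27191 (mod 63840).
Unique solution in [0, 63840): x = 27191.

Final answer: x ≡ 27191 (mod 63840); the representative in [0, 63840) is 27191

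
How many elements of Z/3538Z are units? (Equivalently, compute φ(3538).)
Z/3538Z has φ(3538) = 1680 units

An element a ∈ Z/3538Z is a unit iff gcd(a, 3538) = 1, so the number of units is φ(3538). φ is multiplicative, with φ(p^e) = p^e − p^(e−1). Factorise 3538 = 2 · 29 · 61. Then
  φ(3538) = (2 − 1) · (29 − 1) · (61 − 1) = 1 · 28 · 60 = 1680.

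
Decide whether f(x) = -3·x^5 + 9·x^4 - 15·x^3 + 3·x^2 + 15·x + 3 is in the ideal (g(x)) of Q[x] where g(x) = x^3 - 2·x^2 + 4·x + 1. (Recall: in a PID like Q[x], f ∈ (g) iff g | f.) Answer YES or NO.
In Q[x] the ideal (g) consists of all multiples of g, so f ∈ (g) iff g | f, i.e. iff the remainder of f on division by g is 0. Divide f by g (g is monic, so eliminate the leading term of the running remainder at each step):
  leading term -3·x^5: subtract (-3·x^2)·g(x) = -3·x^5 + 6·x^4 - 12·x^3 - 3·x^2, leaving 3·x^4 - 3·x^3 + 6·x^2 + 15·x + 3
  leading term 3·x^4: subtract (3·x)·g(x) = 3·x^4 - 6·x^3 + 12·x^2 + 3·x, leaving 3·x^3 - 6·x^2 + 12·x + 3
  leading term 3·x^3: subtract (3)·g(x) = 3·x^3 - 6·x^2 + 12·x + 3, leaving 0
The remainder is 0, so f(x) = g(x) · h(x) with h(x) = -3·x^2 + 3·x + 3. Hence g | f, i.e. f ∈ (g).

Final answer: YES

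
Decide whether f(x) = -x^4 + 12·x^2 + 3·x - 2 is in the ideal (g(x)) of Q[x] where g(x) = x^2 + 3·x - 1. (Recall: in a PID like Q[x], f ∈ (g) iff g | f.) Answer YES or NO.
In Q[x] the ideal (g) consists of all multiples of g, so f ∈ (g) iff g | f, i.e. iff the remainder of f on division by g is 0. Divide f by g (g is monic, so eliminate the leading term of the running remainder at each step):
  leading term -x^4: subtract (-x^2)·g(x) = -x^4 - 3·x^3 + x^2, leaving 3·x^3 + 11·x^2 + 3·x - 2
  leading term 3·x^3: subtract (3·x)·g(x) = 3·x^3 + 9·x^2 - 3·x, leaving 2·x^2 + 6·x - 2
  leading term 2·x^2: subtract (2)·g(x) = 2·x^2 + 6·x - 2, leaving 0
The remainder is 0, so f(x) = g(x) · h(x) with h(x) = -x^2 + 3·x + 2. Hence g | f, i.e. f ∈ (g).

Final answer: YES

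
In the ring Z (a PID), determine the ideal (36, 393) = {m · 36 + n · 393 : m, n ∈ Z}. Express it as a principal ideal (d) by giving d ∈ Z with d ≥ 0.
(36, 393) = (3); d = 3

In the PID Z, (a, b) is generated by gcd(a, b). Compute gcd(393, 36) with the extended Euclidean algorithm, tracking rows (r, s, t) with s·393 + t·36 = r:
  row A: (393, 1, 0)   [1·393 + 0·36 = 393]
  row B: (36, 0, 1)   [0·393 + 1·36 = 36]
  393 = 10·36 + 33   → row C = row A − 10·row B = (33, 1, −10)   [check: 1·393 − 10·36 = 33]
  36 = 1·33 + 3   → row D = row B − 1·row C = (3, −1, 11)   [check: −1·393 + 11·36 = 3]
  33 = 11·3 + 0   → remainder 0, stop. gcd = 3 (last nonzero row D).
So gcd(36, 393) = 3, with Bézout identity −1·393 + 11·36 = 3. Containment (⊇): the Bézout identity exhibits 3 as an element of (36, 393), giving (3) ⊆ (36, 393). Containment (⊆): since 3 | 36 and 3 | 393 (36 = 3·12, 393 = 3·131), every Z-linear combination of 36 and 393 is divisible by 3, so (36, 393) ⊆ (3). Therefore (36, 393) = (3), d = 3.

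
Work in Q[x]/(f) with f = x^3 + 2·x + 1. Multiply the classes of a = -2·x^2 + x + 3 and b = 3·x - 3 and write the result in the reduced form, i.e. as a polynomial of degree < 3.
First multiply in Q[x] without reducing: a · b = -6·x^3 + 9·x^2 + 6·x - 9. Now divide by f(x) = x^3 + 2·x + 1, eliminating the leading term at each step:
  leading term -6·x^3: subtract (-6)·f(x) = -6·x^3 - 12·x - 6, leaving 9·x^2 + 18·x - 3
The degree is now < 3, so this is the remainder. Hence a · b ≡ 9·x^2 + 18·x - 3 in Q[x]/(f).

Final answer: a · b ≡ 9·x^2 + 18·x - 3 (mod f(x))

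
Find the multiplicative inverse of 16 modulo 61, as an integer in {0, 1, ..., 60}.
Apply the extended Euclidean algorithm to (61, 16), tracking rows (r, s, t) with s·61 + t·16 = r. Each division r_prev = q·r_cur + r_new produces the new row as (previous row) − q·(current row):
  row A: (61, 1, 0)   [1·61 + 0·16 = 61]
  row B: (16, 0, 1)   [0·61 + 1·16 = 16]
  61 = 3·16 + 13   → row C = row A − 3·row B = (13, 1, −3)   [check: 1·61 − 3·16 = 13]
  16 = 1·13 + 3   → row D = row B − 1·row C = (3, −1, 4)   [check: −1·61 + 4·16 = 3]
  13 = 4·3 + 1   → row E = row C − 4·row D = (1, 5, −19)   [check: 5·61 − 19·16 = 1]
  3 = 3·1 + 0   → remainder 0, stop. gcd = 1 (last nonzero row E).
The gcd is 1, so 16 is invertible mod 61. The last nonzero row gives 5·61 − 19·16 = 1, so t = −19. So 16^(−1) ≡ −19 ≡ 42 (mod 61). Verify: 16 · 42 = 672 ≡ 1 (mod 61). ✓

Final answer: 16^(−1) ≡ 42 (mod 61)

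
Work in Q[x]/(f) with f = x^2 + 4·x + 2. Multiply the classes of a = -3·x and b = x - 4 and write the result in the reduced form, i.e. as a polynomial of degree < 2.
First multiply in Q[x] without reducing: a · b = -3·x^2 + 12·x. Now divide by f(x) = x^2 + 4·x + 2, eliminating the leading term at each step:
  leading term -3·x^2: subtract (-3)·f(x) = -3·x^2 - 12·x - 6, leaving 24·x + 6
The degree is now < 2, so this is the remainder. Hence a · b ≡ 24·x + 6 in Q[x]/(f).

Final answer: a · b ≡ 24·x + 6 (mod f(x))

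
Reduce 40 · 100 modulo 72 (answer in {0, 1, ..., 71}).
Reduce the factors first: 100 ≡ 28 (mod 72), so 40 · 100 ≡ 40 · 28 (mod 72). 40 · 28 = 1120. Dividing by 72: 1120 = 15·72 + 40. So (40 · 100) mod 72 = 40.

Final answer: 40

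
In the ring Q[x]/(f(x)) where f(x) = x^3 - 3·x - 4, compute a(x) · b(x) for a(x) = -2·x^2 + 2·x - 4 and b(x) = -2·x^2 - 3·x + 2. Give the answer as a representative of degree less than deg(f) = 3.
a · b ≡ 10·x^2 + 38·x (mod f(x))

First multiply in Q[x] without reducing: a · b = 4·x^4 + 2·x^3 - 2·x^2 + 16·x - 8. Now divide by f(x) = x^3 - 3·x - 4, eliminating the leading term at each step:
  leading term 4·x^4: subtract (4·x)·f(x) = 4·x^4 - 12·x^2 - 16·x, leaving 2·x^3 + 10·x^2 + 32·x - 8
  leading term 2·x^3: subtract (2)·f(x) = 2·x^3 - 6·x - 8, leaving 10·x^2 + 38·x
The degree is now < 3, so this is the remainder. Hence a · b ≡ 10·x^2 + 38·x in Q[x]/(f).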